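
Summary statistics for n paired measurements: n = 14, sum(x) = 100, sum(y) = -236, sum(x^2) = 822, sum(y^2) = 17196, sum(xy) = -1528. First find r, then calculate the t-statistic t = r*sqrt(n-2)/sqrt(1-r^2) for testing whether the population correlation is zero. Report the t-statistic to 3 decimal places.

Numerator: nΣxy − (Σx)(Σy) = 14·(-1528) − (100)(-236) = 2208
Denominator: √[(nΣx²−(Σx)²)(nΣy²−(Σy)²)]
  nΣx²−(Σx)² = 14·822 − 10000 = 1508;  nΣy²−(Σy)² = 14·17196 − 55696 = 185048
  √(1508·185048) = √279052384 = 16704.8611
r = 2208 / 16704.8611 = 0.1322
t = r·√(n−2)/√(1−r²) = 0.1322·√12 / √(1−0.017477) = 0.457954 / 0.991223 = 0.462

0.462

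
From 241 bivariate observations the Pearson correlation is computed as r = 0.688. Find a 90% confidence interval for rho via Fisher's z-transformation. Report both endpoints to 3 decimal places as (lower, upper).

Fisher z: z_r = atanh(r) = ½·ln((1+0.688)/(1−0.688)) = 0.844148
SE(z) = 1/√(n−3) = 1/√238 = 0.064820
90% ⇒ z* = 1.645; margin = 1.645·0.064820 = 0.106629
CI on z-scale: (0.737519, 0.950777)
Back-transform: tanh(0.737519) = 0.627644, tanh(0.950777) = 0.740135

(0.628, 0.740)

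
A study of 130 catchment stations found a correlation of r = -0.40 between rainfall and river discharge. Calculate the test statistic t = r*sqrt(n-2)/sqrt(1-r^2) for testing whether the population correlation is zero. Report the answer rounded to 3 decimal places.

1 − r² = 1 − 0.1600 = 0.8400;  √(1−r²) = 0.916515
√(n−2) = √128 = 11.313708
t = r·√(n−2)/√(1−r²) = -0.40 · 11.313708 / 0.916515 = -4.938

-4.938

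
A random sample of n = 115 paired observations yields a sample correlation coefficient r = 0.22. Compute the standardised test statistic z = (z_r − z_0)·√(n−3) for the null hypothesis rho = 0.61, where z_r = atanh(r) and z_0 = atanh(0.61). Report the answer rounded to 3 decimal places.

z_r = atanh(0.22) = 0.223656,  z_0 = atanh(0.61) = 0.708921
SE = 1/√(n−3) = 1/√112 = 0.094491
z = (z_r − z_0)/SE = (0.223656 − 0.708921) / 0.094491 = -0.485265 / 0.094491 = -5.136

-5.136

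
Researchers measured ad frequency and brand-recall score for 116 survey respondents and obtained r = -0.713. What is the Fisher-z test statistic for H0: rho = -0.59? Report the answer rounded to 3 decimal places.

z_r = atanh(-0.713) = -0.893260,  z_0 = atanh(-0.59) = -0.677666
SE = 1/√(n−3) = 1/√113 = 0.094072
z = (z_r − z_0)/SE = (-0.893260 − (-0.677666)) / 0.094072 = -0.215594 / 0.094072 = -2.292

-2.292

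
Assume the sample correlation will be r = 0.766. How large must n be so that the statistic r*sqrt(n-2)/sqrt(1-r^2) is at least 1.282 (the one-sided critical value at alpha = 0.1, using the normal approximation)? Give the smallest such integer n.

4

r√(n−2)/√(1−r²) ≥ 1.282  ⇔  n−2 ≥ (1.282)²·(1−r²)/r²
(1−r²)/r² = (1−0.586756)/0.586756 = 0.7043
n ≥ 2 + 1.643524·0.7043 = 2 + 1.1575 = 3.1575
⌈3.1575⌉ = 4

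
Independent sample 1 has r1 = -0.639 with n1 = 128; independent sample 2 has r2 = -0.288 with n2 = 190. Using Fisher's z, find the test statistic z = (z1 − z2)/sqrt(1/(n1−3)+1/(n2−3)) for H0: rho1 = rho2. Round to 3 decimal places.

-3.982

z1 = atanh(-0.639) = -0.756482,  z2 = atanh(-0.288) = -0.296384
SE = √(1/(n1−3) + 1/(n2−3)) = √(1/125 + 1/187) = √(0.0080000 + 0.0053476) = √0.0133476 = 0.115532
z = (z1 − z2)/SE = (-0.756482 − (-0.296384)) / 0.115532 = -0.460098 / 0.115532 = -3.982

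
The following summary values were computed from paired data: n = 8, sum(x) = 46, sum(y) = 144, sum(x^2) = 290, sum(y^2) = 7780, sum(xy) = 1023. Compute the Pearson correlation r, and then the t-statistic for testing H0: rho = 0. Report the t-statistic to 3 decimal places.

Numerator: nΣxy − (Σx)(Σy) = 8·1023 − (46)(144) = 1560
Denominator: √[(nΣx²−(Σx)²)(nΣy²−(Σy)²)]
  nΣx²−(Σx)² = 8·290 − 2116 = 204;  nΣy²−(Σy)² = 8·7780 − 20736 = 41504
  √(204·41504) = √8466816 = 2909.7794
r = 1560 / 2909.7794 = 0.5361
t = r·√(n−2)/√(1−r²) = 0.5361·√6 / √(1−0.287403) = 1.313171 / 0.844155 = 1.556

1.556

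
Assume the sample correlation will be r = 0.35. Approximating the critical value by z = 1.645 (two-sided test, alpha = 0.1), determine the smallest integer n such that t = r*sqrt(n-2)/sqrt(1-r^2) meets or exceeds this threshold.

22

r√(n−2)/√(1−r²) ≥ 1.645  ⇔  n−2 ≥ (1.645)²·(1−r²)/r²
(1−r²)/r² = (1−0.1225)/0.1225 = 7.1633
n ≥ 2 + 2.706025·7.1633 = 2 + 19.3841 = 21.3841
⌈21.3841⌉ = 22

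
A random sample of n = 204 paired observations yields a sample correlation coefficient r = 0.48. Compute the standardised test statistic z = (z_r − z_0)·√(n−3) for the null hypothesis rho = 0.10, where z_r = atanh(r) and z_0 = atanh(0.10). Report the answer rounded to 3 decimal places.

Fisher z: atanh(0.48) = 0.522984, atanh(0.10) = 0.100335
z = (z_r − z_0)·√(n−3) = (0.522984 − 0.100335)·√201 = 0.422649 · 14.177447 = 5.992

5.992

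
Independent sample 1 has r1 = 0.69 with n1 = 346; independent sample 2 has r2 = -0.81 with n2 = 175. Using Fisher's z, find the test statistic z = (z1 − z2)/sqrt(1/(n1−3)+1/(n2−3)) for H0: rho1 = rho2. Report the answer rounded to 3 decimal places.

21.138

Fisher z-transforms: z1 = atanh(0.69) = 0.847956, z2 = atanh(-0.81) = -1.127029; difference d = 1.974985
Var(d) = 1/343 + 1/172 = 0.0029155 + 0.0058140 = 0.0087295
z = d/√Var(d) = 1.974985 / √0.0087295 = 1.974985 / 0.093432 = 21.138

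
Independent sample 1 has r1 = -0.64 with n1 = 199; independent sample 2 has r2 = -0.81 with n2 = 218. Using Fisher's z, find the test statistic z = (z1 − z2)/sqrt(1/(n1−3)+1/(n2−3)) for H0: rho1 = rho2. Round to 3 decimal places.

3.735

Fisher z-transforms: z1 = atanh(-0.64) = -0.758174, z2 = atanh(-0.81) = -1.127029; difference d = 0.368855
Var(d) = 1/196 + 1/215 = 0.0051020 + 0.0046512 = 0.0097532
z = d/√Var(d) = 0.368855 / √0.0097532 = 0.368855 / 0.098758 = 3.735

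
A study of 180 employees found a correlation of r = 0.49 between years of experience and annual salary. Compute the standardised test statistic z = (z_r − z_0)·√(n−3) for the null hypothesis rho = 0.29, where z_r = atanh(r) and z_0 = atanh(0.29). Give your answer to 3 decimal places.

3.160

z_r = atanh(0.49) = 0.536060,  z_0 = atanh(0.29) = 0.298566
SE = 1/√(n−3) = 1/√177 = 0.075165
z = (z_r − z_0)/SE = (0.536060 − 0.298566) / 0.075165 = 0.237494 / 0.075165 = 3.160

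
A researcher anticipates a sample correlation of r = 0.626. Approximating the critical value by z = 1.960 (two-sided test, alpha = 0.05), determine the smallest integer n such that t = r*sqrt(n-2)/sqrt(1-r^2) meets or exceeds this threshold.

Need r·√(n−2)/√(1−r²) ≥ 1.960
√(n−2) ≥ 1.960·√(1−0.391876) / 0.626 = 1.960·0.779823 / 0.626 = 2.4416
n−2 ≥ 5.9614  ⇒  n ≥ 7.9614
Smallest integer n = 8

8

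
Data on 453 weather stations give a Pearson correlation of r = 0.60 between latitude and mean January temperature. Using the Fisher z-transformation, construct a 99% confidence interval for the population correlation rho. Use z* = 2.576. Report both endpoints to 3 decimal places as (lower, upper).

Fisher z: z_r = atanh(r) = ½·ln((1+0.60)/(1−0.60)) = 0.693147
SE(z) = 1/√(n−3) = 1/√450 = 0.047140
99% ⇒ z* = 2.576; margin = 2.576·0.047140 = 0.121433
CI on z-scale: (0.571714, 0.814580)
Back-transform: tanh(0.571714) = 0.516617, tanh(0.814580) = 0.672109

(0.517, 0.672)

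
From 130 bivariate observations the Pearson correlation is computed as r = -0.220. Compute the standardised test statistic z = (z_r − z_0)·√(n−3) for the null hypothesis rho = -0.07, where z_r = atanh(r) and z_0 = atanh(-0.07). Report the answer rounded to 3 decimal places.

-1.730

z_r = atanh(-0.220) = -0.223656,  z_0 = atanh(-0.07) = -0.070115
SE = 1/√(n−3) = 1/√127 = 0.088736
z = (z_r − z_0)/SE = (-0.223656 − (-0.070115)) / 0.088736 = -0.153541 / 0.088736 = -1.730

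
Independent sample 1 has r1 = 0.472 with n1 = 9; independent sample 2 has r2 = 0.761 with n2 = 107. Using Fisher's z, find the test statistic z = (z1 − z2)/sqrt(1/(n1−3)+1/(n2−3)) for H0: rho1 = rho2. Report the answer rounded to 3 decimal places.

-1.157

z1 = atanh(0.472) = 0.512641,  z2 = atanh(0.761) = 0.998587
SE = √(1/(n1−3) + 1/(n2−3)) = √(1/6 + 1/104) = √(0.1666667 + 0.0096154) = √0.1762821 = 0.419860
z = (z1 − z2)/SE = (0.512641 − 0.998587) / 0.419860 = -0.485946 / 0.419860 = -1.157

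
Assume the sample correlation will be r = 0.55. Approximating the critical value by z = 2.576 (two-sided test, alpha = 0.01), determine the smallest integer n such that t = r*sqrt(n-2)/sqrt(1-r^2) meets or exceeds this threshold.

18

Need r·√(n−2)/√(1−r²) ≥ 2.576
√(n−2) ≥ 2.576·√(1−0.3025) / 0.55 = 2.576·0.835165 / 0.55 = 3.9116
n−2 ≥ 15.3006  ⇒  n ≥ 17.3006
Smallest integer n = 18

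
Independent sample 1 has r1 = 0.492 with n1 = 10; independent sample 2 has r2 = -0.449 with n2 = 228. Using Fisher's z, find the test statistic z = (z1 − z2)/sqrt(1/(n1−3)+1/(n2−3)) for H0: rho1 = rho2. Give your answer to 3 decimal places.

Fisher z-transforms: z1 = atanh(0.492) = 0.538696, z2 = atanh(-0.449) = -0.483447; difference d = 1.022143
Var(d) = 1/7 + 1/225 = 0.1428571 + 0.0044444 = 0.1473015
z = d/√Var(d) = 1.022143 / √0.1473015 = 1.022143 / 0.383799 = 2.663

2.663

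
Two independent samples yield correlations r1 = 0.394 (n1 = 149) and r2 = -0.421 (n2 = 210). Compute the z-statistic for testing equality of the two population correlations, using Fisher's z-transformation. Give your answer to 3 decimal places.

8.008

Fisher z-transforms: z1 = atanh(0.394) = 0.416526, z2 = atanh(-0.421) = -0.448907; difference d = 0.865433
Var(d) = 1/146 + 1/207 = 0.0068493 + 0.0048309 = 0.0116802
z = d/√Var(d) = 0.865433 / √0.0116802 = 0.865433 / 0.108075 = 8.008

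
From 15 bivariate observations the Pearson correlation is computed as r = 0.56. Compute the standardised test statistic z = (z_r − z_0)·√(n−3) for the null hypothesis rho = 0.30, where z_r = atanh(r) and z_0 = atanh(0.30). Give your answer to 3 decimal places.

Fisher z: atanh(0.56) = 0.632833, atanh(0.30) = 0.309520
z = (z_r − z_0)·√(n−3) = (0.632833 − 0.309520)·√12 = 0.323313 · 3.464102 = 1.120

1.120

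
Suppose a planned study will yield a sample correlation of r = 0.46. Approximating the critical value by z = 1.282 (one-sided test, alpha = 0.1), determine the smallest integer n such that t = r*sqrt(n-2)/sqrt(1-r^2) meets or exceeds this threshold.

9

Need r·√(n−2)/√(1−r²) ≥ 1.282
√(n−2) ≥ 1.282·√(1−0.2116) / 0.46 = 1.282·0.887919 / 0.46 = 2.4746
n−2 ≥ 6.1236  ⇒  n ≥ 8.1236
Smallest integer n = 9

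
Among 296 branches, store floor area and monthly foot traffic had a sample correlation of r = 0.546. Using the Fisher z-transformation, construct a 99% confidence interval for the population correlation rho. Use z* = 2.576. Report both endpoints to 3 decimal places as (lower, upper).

(0.432, 0.643)

Fisher z: z_r = atanh(r) = ½·ln((1+0.546)/(1−0.546)) = 0.612665
SE(z) = 1/√(n−3) = 1/√293 = 0.058421
99% ⇒ z* = 2.576; margin = 2.576·0.058421 = 0.150492
CI on z-scale: (0.462173, 0.763157)
Back-transform: tanh(0.462173) = 0.431854, tanh(0.763157) = 0.642933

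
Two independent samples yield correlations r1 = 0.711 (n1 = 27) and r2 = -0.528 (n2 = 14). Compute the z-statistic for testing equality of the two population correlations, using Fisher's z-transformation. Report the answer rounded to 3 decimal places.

z1 = atanh(0.711) = 0.889203,  z2 = atanh(-0.528) = -0.587368
SE = √(1/(n1−3) + 1/(n2−3)) = √(1/24 + 1/11) = √(0.0416667 + 0.0909091) = √0.1325758 = 0.364110
z = (z1 − z2)/SE = (0.889203 − (-0.587368)) / 0.364110 = 1.476571 / 0.364110 = 4.055

4.055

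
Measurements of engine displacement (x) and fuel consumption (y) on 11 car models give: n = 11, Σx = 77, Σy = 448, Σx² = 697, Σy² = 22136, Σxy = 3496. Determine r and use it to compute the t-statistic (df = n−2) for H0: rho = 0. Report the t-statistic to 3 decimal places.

1.551

S_xy = nΣxy − ΣxΣy = 11·3496 − 77·448 = 38456 − 34496 = 3960
S_xx = nΣx² − (Σx)² = 11·697 − 77² = 7667 − 5929 = 1738
S_yy = nΣy² − (Σy)² = 11·22136 − 448² = 243496 − 200704 = 42792
r = S_xy / √(S_xx·S_yy) = 3960 / √(1738·42792) = 3960 / √74372496 = 3960 / 8623.9490 = 0.4592
t = r·√(n−2)/√(1−r²) = 0.4592·√9 / √(1−0.210865) = 1.377600 / 0.888333 = 1.551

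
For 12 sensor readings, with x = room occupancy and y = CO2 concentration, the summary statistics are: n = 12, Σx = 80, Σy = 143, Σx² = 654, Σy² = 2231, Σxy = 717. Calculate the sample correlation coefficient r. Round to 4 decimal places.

-0.9373

Numerator: nΣxy − (Σx)(Σy) = 12·717 − (80)(143) = -2836
Denominator: √[(nΣx²−(Σx)²)(nΣy²−(Σy)²)]
  nΣx²−(Σx)² = 12·654 − 6400 = 1448;  nΣy²−(Σy)² = 12·2231 − 20449 = 6323
  √(1448·6323) = √9155704 = 3025.8394
r = -2836 / 3025.8394 = -0.9373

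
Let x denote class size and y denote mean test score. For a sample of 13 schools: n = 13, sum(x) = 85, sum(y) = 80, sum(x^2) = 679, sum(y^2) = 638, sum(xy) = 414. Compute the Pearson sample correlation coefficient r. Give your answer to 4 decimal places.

-0.8141

S_xy = nΣxy − ΣxΣy = 13·414 − 85·80 = 5382 − 6800 = -1418
S_xx = nΣx² − (Σx)² = 13·679 − 85² = 8827 − 7225 = 1602
S_yy = nΣy² − (Σy)² = 13·638 − 80² = 8294 − 6400 = 1894
r = S_xy / √(S_xx·S_yy) = -1418 / √(1602·1894) = -1418 / √3034188 = -1418 / 1741.8921 = -0.8141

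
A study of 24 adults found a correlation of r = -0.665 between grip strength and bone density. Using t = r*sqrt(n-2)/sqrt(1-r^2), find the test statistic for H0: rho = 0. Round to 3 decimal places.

t = r·√(n−2) / √(1−r²) with r = -0.665, n = 24
  = -0.665·√22 / √(1 − 0.442225)
  = -0.665·4.690416 / 0.746843
  = -3.119127 / 0.746843 = -4.176

-4.176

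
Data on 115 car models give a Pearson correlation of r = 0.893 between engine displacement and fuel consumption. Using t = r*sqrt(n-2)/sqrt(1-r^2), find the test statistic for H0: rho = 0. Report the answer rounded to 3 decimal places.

t = r·√(n−2) / √(1−r²) with r = 0.893, n = 115
  = 0.893·√113 / √(1 − 0.797449)
  = 0.893·10.630146 / 0.450057
  = 9.492720 / 0.450057 = 21.092

21.092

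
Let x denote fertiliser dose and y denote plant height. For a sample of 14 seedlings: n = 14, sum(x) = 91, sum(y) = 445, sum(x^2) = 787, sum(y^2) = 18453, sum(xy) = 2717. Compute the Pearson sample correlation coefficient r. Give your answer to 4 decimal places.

S_xy = nΣxy − ΣxΣy = 14·2717 − 91·445 = 38038 − 40495 = -2457
S_xx = nΣx² − (Σx)² = 14·787 − 91² = 11018 − 8281 = 2737
S_yy = nΣy² − (Σy)² = 14·18453 − 445² = 258342 − 198025 = 60317
r = S_xy / √(S_xx·S_yy) = -2457 / √(2737·60317) = -2457 / √165087629 = -2457 / 12848.6431 = -0.1912

-0.1912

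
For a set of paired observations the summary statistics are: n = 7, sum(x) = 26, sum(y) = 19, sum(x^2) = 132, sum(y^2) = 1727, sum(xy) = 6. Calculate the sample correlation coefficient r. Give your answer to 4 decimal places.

S_xy = nΣxy − ΣxΣy = 7·6 − 26·19 = 42 − 494 = -452
S_xx = nΣx² − (Σx)² = 7·132 − 26² = 924 − 676 = 248
S_yy = nΣy² − (Σy)² = 7·1727 − 19² = 12089 − 361 = 11728
r = S_xy / √(S_xx·S_yy) = -452 / √(248·11728) = -452 / √2908544 = -452 / 1705.4454 = -0.2650

-0.2650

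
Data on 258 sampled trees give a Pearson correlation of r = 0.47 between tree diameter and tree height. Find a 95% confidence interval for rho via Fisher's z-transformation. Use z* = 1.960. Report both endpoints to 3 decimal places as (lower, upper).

(0.369, 0.560)

z_r = atanh(0.47) = 0.510070;  SE = 1/√(n−3) = 1/√255 = 0.062622
z-limits: 0.510070 ± 1.960·0.062622 = 0.510070 ± 0.122739 = [0.387331, 0.632809]
ρ-limits: (tanh 0.387331, tanh 0.632809) = (0.369, 0.560)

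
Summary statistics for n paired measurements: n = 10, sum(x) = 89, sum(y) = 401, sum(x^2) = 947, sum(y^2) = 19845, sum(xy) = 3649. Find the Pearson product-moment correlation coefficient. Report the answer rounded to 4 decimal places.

S_xy = nΣxy − ΣxΣy = 10·3649 − 89·401 = 36490 − 35689 = 801
S_xx = nΣx² − (Σx)² = 10·947 − 89² = 9470 − 7921 = 1549
S_yy = nΣy² − (Σy)² = 10·19845 − 401² = 198450 − 160801 = 37649
r = S_xy / √(S_xx·S_yy) = 801 / √(1549·37649) = 801 / √58318301 = 801 / 7636.6420 = 0.1049

0.1049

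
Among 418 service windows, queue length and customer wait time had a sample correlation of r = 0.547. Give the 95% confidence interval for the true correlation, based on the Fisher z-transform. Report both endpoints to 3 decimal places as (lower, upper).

(0.476, 0.611)

Fisher z: z_r = atanh(r) = ½·ln((1+0.547)/(1−0.547)) = 0.614090
SE(z) = 1/√(n−3) = 1/√415 = 0.049088
95% ⇒ z* = 1.960; margin = 1.960·0.049088 = 0.096212
CI on z-scale: (0.517878, 0.710302)
Back-transform: tanh(0.517878) = 0.476061, tanh(0.710302) = 0.610866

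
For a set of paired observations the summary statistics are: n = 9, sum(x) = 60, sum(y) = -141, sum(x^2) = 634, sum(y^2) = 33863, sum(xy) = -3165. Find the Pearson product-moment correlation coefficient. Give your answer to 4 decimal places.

-0.8175

S_xy = nΣxy − ΣxΣy = 9·(-3165) − 60·(-141) = -28485 − (-8460) = -20025
S_xx = nΣx² − (Σx)² = 9·634 − 60² = 5706 − 3600 = 2106
S_yy = nΣy² − (Σy)² = 9·33863 − (-141)² = 304767 − 19881 = 284886
r = S_xy / √(S_xx·S_yy) = -20025 / √(2106·284886) = -20025 / √599969916 = -20025 / 24494.2833 = -0.8175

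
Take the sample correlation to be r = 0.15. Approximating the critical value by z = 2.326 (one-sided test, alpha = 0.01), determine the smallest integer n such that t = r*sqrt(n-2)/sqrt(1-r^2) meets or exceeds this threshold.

238

r√(n−2)/√(1−r²) ≥ 2.326  ⇔  n−2 ≥ (2.326)²·(1−r²)/r²
(1−r²)/r² = (1−0.0225)/0.0225 = 43.4444
n ≥ 2 + 5.410276·43.4444 = 2 + 235.0462 = 237.0462
⌈237.0462⌉ = 238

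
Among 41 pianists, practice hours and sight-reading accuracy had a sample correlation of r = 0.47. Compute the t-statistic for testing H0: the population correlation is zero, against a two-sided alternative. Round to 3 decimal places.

t = r·√(n−2) / √(1−r²) with r = 0.47, n = 41
  = 0.47·√39 / √(1 − 0.2209)
  = 0.47·6.244998 / 0.882666
  = 2.935149 / 0.882666 = 3.325

3.325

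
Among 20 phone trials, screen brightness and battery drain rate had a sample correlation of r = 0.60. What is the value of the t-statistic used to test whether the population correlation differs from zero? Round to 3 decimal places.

3.182

1 − r² = 1 − 0.3600 = 0.6400;  √(1−r²) = 0.800000
√(n−2) = √18 = 4.242641
t = r·√(n−2)/√(1−r²) = 0.60 · 4.242641 / 0.800000 = 3.182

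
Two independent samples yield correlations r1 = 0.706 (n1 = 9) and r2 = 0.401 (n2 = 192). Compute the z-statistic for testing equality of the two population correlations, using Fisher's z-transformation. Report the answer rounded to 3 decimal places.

1.096

Fisher z-transforms: z1 = atanh(0.706) = 0.879163, z2 = atanh(0.401) = 0.424840; difference d = 0.454323
Var(d) = 1/6 + 1/189 = 0.1666667 + 0.0052910 = 0.1719577
z = d/√Var(d) = 0.454323 / √0.1719577 = 0.454323 / 0.414678 = 1.096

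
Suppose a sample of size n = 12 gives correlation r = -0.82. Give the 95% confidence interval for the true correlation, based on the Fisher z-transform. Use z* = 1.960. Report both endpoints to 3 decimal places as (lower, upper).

(-0.948, -0.465)

z_r = atanh(-0.82) = -1.156817;  SE = 1/√(n−3) = 1/√9 = 0.333333
z-limits: -1.156817 ± 1.960·0.333333 = -1.156817 ± 0.653333 = [-1.810150, -0.503484]
ρ-limits: (tanh -1.810150, tanh -0.503484) = (-0.948, -0.465)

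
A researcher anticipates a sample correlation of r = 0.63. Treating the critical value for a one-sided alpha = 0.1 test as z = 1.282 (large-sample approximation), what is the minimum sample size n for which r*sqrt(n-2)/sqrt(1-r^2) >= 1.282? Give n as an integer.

5

Need r·√(n−2)/√(1−r²) ≥ 1.282
√(n−2) ≥ 1.282·√(1−0.3969) / 0.63 = 1.282·0.776595 / 0.63 = 1.5803
n−2 ≥ 2.4973  ⇒  n ≥ 4.4973
Smallest integer n = 5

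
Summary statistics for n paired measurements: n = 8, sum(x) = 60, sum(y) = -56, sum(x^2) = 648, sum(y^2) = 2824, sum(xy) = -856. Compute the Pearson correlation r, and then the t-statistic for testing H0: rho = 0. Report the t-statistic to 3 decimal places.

Numerator: nΣxy − (Σx)(Σy) = 8·(-856) − (60)(-56) = -3488
Denominator: √[(nΣx²−(Σx)²)(nΣy²−(Σy)²)]
  nΣx²−(Σx)² = 8·648 − 3600 = 1584;  nΣy²−(Σy)² = 8·2824 − 3136 = 19456
  √(1584·19456) = √30818304 = 5551.4236
r = -3488 / 5551.4236 = -0.6283
t = r·√(n−2)/√(1−r²) = -0.6283·√6 / √(1−0.394761) = -1.539014 / 0.777971 = -1.978

-1.978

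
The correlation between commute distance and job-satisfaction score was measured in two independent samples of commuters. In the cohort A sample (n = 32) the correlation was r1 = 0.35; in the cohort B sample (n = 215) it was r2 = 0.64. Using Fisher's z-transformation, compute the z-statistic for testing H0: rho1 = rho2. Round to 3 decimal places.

z1 = atanh(0.35) = 0.365444,  z2 = atanh(0.64) = 0.758174
SE = √(1/(n1−3) + 1/(n2−3)) = √(1/29 + 1/212) = √(0.0344828 + 0.0047170) = √0.0391998 = 0.197989
z = (z1 − z2)/SE = (0.365444 − 0.758174) / 0.197989 = -0.392730 / 0.197989 = -1.984

-1.984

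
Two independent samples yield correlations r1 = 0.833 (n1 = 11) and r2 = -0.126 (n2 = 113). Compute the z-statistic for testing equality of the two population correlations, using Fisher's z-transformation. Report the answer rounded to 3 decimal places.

3.617

Fisher z-transforms: z1 = atanh(0.833) = 1.197858, z2 = atanh(-0.126) = -0.126673; difference d = 1.324531
Var(d) = 1/8 + 1/110 = 0.1250000 + 0.0090909 = 0.1340909
z = d/√Var(d) = 1.324531 / √0.1340909 = 1.324531 / 0.366184 = 3.617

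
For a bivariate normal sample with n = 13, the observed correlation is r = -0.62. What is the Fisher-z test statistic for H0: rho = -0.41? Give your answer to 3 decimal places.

z_r = atanh(-0.62) = -0.725005,  z_0 = atanh(-0.41) = -0.435611
SE = 1/√(n−3) = 1/√10 = 0.316228
z = (z_r − z_0)/SE = (-0.725005 − (-0.435611)) / 0.316228 = -0.289394 / 0.316228 = -0.915

-0.915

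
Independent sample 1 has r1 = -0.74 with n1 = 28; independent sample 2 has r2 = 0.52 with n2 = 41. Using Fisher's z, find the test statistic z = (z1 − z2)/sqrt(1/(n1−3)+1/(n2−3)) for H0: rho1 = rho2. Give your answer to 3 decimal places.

-5.929

z1 = atanh(-0.74) = -0.950479,  z2 = atanh(0.52) = 0.576340
SE = √(1/(n1−3) + 1/(n2−3)) = √(1/25 + 1/38) = √(0.0400000 + 0.0263158) = √0.0663158 = 0.257519
z = (z1 − z2)/SE = (-0.950479 − 0.576340) / 0.257519 = -1.526819 / 0.257519 = -5.929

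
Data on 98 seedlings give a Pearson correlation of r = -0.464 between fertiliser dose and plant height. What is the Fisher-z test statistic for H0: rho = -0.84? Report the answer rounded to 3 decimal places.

7.006

Fisher z: atanh(-0.464) = -0.502397, atanh(-0.84) = -1.221174
z = (z_r − z_0)·√(n−3) = (-0.502397 − (-1.221174))·√95 = 0.718777 · 9.746794 = 7.006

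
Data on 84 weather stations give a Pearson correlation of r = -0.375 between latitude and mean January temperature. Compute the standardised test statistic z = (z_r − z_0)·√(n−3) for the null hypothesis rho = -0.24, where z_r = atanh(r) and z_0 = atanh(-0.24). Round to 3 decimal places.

z_r = atanh(-0.375) = -0.394229,  z_0 = atanh(-0.24) = -0.244774
SE = 1/√(n−3) = 1/√81 = 0.111111
z = (z_r − z_0)/SE = (-0.394229 − (-0.244774)) / 0.111111 = -0.149455 / 0.111111 = -1.345

-1.345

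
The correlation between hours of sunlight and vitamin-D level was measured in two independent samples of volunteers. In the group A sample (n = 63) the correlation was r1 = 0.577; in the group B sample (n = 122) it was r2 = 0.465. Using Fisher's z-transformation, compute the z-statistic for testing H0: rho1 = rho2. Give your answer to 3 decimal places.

Fisher z-transforms: z1 = atanh(0.577) = 0.657954, z2 = atanh(0.465) = 0.503672; difference d = 0.154282
Var(d) = 1/60 + 1/119 = 0.0166667 + 0.0084034 = 0.0250701
z = d/√Var(d) = 0.154282 / √0.0250701 = 0.154282 / 0.158335 = 0.974

0.974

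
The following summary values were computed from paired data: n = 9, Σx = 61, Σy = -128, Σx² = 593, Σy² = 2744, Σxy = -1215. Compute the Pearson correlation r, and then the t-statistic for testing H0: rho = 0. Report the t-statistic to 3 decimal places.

-4.328

S_xy = nΣxy − ΣxΣy = 9·(-1215) − 61·(-128) = -10935 − (-7808) = -3127
S_xx = nΣx² − (Σx)² = 9·593 − 61² = 5337 − 3721 = 1616
S_yy = nΣy² − (Σy)² = 9·2744 − (-128)² = 24696 − 16384 = 8312
r = S_xy / √(S_xx·S_yy) = -3127 / √(1616·8312) = -3127 / √13432192 = -3127 / 3664.9955 = -0.8532
t = r·√(n−2)/√(1−r²) = -0.8532·√7 / √(1−0.727950) = -2.257355 / 0.521584 = -4.328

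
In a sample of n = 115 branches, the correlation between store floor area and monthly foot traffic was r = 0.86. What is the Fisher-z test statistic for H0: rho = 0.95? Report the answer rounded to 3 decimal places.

z_r = atanh(0.86) = 1.293345,  z_0 = atanh(0.95) = 1.831781
SE = 1/√(n−3) = 1/√112 = 0.094491
z = (z_r − z_0)/SE = (1.293345 − 1.831781) / 0.094491 = -0.538436 / 0.094491 = -5.698

-5.698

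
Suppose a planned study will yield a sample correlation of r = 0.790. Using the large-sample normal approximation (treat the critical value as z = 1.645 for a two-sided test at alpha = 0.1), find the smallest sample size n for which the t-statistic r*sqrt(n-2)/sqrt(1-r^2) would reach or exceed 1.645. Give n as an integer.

4

Need r·√(n−2)/√(1−r²) ≥ 1.645
√(n−2) ≥ 1.645·√(1−0.624100) / 0.790 = 1.645·0.613107 / 0.790 = 1.2767
n−2 ≥ 1.6300  ⇒  n ≥ 3.6300
Smallest integer n = 4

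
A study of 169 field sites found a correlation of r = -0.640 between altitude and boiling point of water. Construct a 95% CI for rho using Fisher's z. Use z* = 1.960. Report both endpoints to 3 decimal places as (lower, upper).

Fisher z: z_r = atanh(r) = ½·ln((1+(-0.640))/(1−(-0.640))) = -0.758174
SE(z) = 1/√(n−3) = 1/√166 = 0.077615
95% ⇒ z* = 1.960; margin = 1.960·0.077615 = 0.152125
CI on z-scale: (-0.910299, -0.606049)
Back-transform: tanh(-0.910299) = -0.721276, tanh(-0.606049) = -0.541340

(-0.721, -0.541)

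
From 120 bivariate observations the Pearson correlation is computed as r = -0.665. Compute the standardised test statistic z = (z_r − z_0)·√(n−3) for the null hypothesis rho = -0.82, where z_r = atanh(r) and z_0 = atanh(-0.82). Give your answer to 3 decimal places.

3.841

z_r = atanh(-0.665) = -0.801725,  z_0 = atanh(-0.82) = -1.156817
SE = 1/√(n−3) = 1/√117 = 0.092450
z = (z_r − z_0)/SE = (-0.801725 − (-1.156817)) / 0.092450 = 0.355092 / 0.092450 = 3.841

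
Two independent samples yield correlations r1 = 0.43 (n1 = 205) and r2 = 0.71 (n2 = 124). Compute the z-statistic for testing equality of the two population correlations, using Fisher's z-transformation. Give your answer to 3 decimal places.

Fisher z-transforms: z1 = atanh(0.43) = 0.459897, z2 = atanh(0.71) = 0.887184; difference d = -0.427287
Var(d) = 1/202 + 1/121 = 0.0049505 + 0.0082645 = 0.0132150
z = d/√Var(d) = -0.427287 / √0.0132150 = -0.427287 / 0.114957 = -3.717

-3.717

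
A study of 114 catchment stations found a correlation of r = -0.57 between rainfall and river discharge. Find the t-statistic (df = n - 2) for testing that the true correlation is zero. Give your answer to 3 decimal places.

1 − r² = 1 − 0.3249 = 0.6751;  √(1−r²) = 0.821645
√(n−2) = √112 = 10.583005
t = r·√(n−2)/√(1−r²) = -0.57 · 10.583005 / 0.821645 = -7.342

-7.342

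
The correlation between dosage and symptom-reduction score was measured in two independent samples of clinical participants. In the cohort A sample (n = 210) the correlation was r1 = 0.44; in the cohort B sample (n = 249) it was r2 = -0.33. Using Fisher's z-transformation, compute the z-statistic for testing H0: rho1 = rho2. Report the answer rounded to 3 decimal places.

Fisher z-transforms: z1 = atanh(0.44) = 0.472231, z2 = atanh(-0.33) = -0.342828; difference d = 0.815059
Var(d) = 1/207 + 1/246 = 0.0048309 + 0.0040650 = 0.0088959
z = d/√Var(d) = 0.815059 / √0.0088959 = 0.815059 / 0.094318 = 8.642

8.642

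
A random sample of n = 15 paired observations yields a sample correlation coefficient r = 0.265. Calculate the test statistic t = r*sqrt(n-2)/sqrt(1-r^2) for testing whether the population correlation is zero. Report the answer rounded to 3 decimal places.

0.991

t = r·√(n−2) / √(1−r²) with r = 0.265, n = 15
  = 0.265·√13 / √(1 − 0.070225)
  = 0.265·3.605551 / 0.964248
  = 0.955471 / 0.964248 = 0.991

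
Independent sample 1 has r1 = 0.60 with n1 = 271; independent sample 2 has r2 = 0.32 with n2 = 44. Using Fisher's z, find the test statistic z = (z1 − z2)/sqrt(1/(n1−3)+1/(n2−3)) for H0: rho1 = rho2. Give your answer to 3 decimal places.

2.156

Fisher z-transforms: z1 = atanh(0.60) = 0.693147, z2 = atanh(0.32) = 0.331647; difference d = 0.361500
Var(d) = 1/268 + 1/41 = 0.0037313 + 0.0243902 = 0.0281215
z = d/√Var(d) = 0.361500 / √0.0281215 = 0.361500 / 0.167695 = 2.156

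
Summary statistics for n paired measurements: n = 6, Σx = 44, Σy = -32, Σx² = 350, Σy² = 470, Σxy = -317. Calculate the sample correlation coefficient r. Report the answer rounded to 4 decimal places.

Numerator: nΣxy − (Σx)(Σy) = 6·(-317) − (44)(-32) = -494
Denominator: √[(nΣx²−(Σx)²)(nΣy²−(Σy)²)]
  nΣx²−(Σx)² = 6·350 − 1936 = 164;  nΣy²−(Σy)² = 6·470 − 1024 = 1796
  √(164·1796) = √294544 = 542.7191
r = -494 / 542.7191 = -0.9102

-0.9102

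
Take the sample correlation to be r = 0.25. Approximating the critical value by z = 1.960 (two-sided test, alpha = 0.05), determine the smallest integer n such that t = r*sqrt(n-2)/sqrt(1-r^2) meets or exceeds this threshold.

r√(n−2)/√(1−r²) ≥ 1.960  ⇔  n−2 ≥ (1.960)²·(1−r²)/r²
(1−r²)/r² = (1−0.0625)/0.0625 = 15.0000
n ≥ 2 + 3.8416·15.0000 = 2 + 57.6240 = 59.6240
⌈59.6240⌉ = 60

60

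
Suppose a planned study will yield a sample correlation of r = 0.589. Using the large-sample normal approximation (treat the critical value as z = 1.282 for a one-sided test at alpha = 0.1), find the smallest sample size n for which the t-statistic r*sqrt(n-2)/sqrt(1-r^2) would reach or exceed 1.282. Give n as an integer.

6

Need r·√(n−2)/√(1−r²) ≥ 1.282
√(n−2) ≥ 1.282·√(1−0.346921) / 0.589 = 1.282·0.808133 / 0.589 = 1.7590
n−2 ≥ 3.0941  ⇒  n ≥ 5.0941
Smallest integer n = 6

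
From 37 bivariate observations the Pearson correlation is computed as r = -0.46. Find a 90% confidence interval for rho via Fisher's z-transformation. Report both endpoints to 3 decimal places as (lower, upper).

(-0.652, -0.212)

z_r = atanh(-0.46) = -0.497311;  SE = 1/√(n−3) = 1/√34 = 0.171499
z-limits: -0.497311 ± 1.645·0.171499 = -0.497311 ± 0.282116 = [-0.779427, -0.215195]
ρ-limits: (tanh -0.779427, tanh -0.215195) = (-0.652, -0.212)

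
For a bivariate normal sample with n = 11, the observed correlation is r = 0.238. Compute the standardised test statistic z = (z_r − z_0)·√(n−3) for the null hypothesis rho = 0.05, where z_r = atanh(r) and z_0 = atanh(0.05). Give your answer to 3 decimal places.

0.545

Fisher z: atanh(0.238) = 0.242653, atanh(0.05) = 0.050042
z = (z_r − z_0)·√(n−3) = (0.242653 − 0.050042)·√8 = 0.192611 · 2.828427 = 0.545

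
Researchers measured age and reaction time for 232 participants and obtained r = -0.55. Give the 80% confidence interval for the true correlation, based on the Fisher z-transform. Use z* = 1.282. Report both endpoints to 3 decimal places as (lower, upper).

Fisher z: z_r = atanh(r) = ½·ln((1+(-0.55))/(1−(-0.55))) = -0.618381
SE(z) = 1/√(n−3) = 1/√229 = 0.066082
80% ⇒ z* = 1.282; margin = 1.282·0.066082 = 0.084717
CI on z-scale: (-0.703098, -0.533664)
Back-transform: tanh(-0.703098) = -0.606331, tanh(-0.533664) = -0.488177

(-0.606, -0.488)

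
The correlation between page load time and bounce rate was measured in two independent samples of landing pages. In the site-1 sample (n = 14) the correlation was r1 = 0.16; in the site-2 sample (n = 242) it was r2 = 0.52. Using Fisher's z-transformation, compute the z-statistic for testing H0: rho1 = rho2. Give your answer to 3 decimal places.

z1 = atanh(0.16) = 0.161387,  z2 = atanh(0.52) = 0.576340
SE = √(1/(n1−3) + 1/(n2−3)) = √(1/11 + 1/239) = √(0.0909091 + 0.0041841) = √0.0950932 = 0.308372
z = (z1 − z2)/SE = (0.161387 − 0.576340) / 0.308372 = -0.414953 / 0.308372 = -1.346

-1.346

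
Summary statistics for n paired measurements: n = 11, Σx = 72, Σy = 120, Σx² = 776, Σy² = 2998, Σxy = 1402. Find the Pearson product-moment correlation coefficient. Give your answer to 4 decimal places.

0.8594

S_xy = nΣxy − ΣxΣy = 11·1402 − 72·120 = 15422 − 8640 = 6782
S_xx = nΣx² − (Σx)² = 11·776 − 72² = 8536 − 5184 = 3352
S_yy = nΣy² − (Σy)² = 11·2998 − 120² = 32978 − 14400 = 18578
r = S_xy / √(S_xx·S_yy) = 6782 / √(3352·18578) = 6782 / √62273456 = 6782 / 7891.3532 = 0.8594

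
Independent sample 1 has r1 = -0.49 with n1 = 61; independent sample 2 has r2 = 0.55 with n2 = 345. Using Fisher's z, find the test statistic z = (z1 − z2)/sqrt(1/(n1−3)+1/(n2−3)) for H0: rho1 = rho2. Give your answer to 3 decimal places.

-8.130

z1 = atanh(-0.49) = -0.536060,  z2 = atanh(0.55) = 0.618381
SE = √(1/(n1−3) + 1/(n2−3)) = √(1/58 + 1/342) = √(0.0172414 + 0.0029240) = √0.0201654 = 0.142005
z = (z1 − z2)/SE = (-0.536060 − 0.618381) / 0.142005 = -1.154441 / 0.142005 = -8.130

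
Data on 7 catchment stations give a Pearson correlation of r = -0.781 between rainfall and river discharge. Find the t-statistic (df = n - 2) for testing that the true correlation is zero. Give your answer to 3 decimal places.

-2.796

t = r·√(n−2) / √(1−r²) with r = -0.781, n = 7
  = -0.781·√5 / √(1 − 0.609961)
  = -0.781·2.236068 / 0.624531
  = -1.746369 / 0.624531 = -2.796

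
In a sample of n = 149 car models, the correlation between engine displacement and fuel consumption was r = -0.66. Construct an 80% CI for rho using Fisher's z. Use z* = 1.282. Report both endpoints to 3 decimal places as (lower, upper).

(-0.716, -0.596)

Fisher z: z_r = atanh(r) = ½·ln((1+(-0.66))/(1−(-0.66))) = -0.792814
SE(z) = 1/√(n−3) = 1/√146 = 0.082761
80% ⇒ z* = 1.282; margin = 1.282·0.082761 = 0.106100
CI on z-scale: (-0.898914, -0.686714)
Back-transform: tanh(-0.898914) = -0.715769, tanh(-0.686714) = -0.595867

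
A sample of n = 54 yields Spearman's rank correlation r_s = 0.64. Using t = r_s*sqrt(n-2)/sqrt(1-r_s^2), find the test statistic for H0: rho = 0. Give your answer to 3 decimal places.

6.006

1 − r_s² = 1 − 0.4096 = 0.5904;  √(1−r_s²) = 0.768375
√(n−2) = √52 = 7.211103
t = r_s·√(n−2)/√(1−r_s²) = 0.64 · 7.211103 / 0.768375 = 6.006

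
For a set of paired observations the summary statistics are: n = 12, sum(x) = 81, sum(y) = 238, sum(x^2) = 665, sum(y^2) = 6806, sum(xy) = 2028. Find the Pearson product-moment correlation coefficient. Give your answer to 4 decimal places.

0.8487

Numerator: nΣxy − (Σx)(Σy) = 12·2028 − (81)(238) = 5058
Denominator: √[(nΣx²−(Σx)²)(nΣy²−(Σy)²)]
  nΣx²−(Σx)² = 12·665 − 6561 = 1419;  nΣy²−(Σy)² = 12·6806 − 56644 = 25028
  √(1419·25028) = √35514732 = 5959.4238
r = 5058 / 5959.4238 = 0.8487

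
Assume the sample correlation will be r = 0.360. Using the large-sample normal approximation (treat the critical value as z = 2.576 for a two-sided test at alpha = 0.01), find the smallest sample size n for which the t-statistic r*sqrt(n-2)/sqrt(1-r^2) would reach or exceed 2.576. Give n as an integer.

47

r√(n−2)/√(1−r²) ≥ 2.576  ⇔  n−2 ≥ (2.576)²·(1−r²)/r²
(1−r²)/r² = (1−0.129600)/0.129600 = 6.7160
n ≥ 2 + 6.635776·6.7160 = 2 + 44.5659 = 46.5659
⌈46.5659⌉ = 47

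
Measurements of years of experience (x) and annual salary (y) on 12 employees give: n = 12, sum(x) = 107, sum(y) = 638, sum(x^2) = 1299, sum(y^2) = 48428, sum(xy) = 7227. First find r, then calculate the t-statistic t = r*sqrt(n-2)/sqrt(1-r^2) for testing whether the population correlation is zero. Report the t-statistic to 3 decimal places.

Numerator: nΣxy − (Σx)(Σy) = 12·7227 − (107)(638) = 18458
Denominator: √[(nΣx²−(Σx)²)(nΣy²−(Σy)²)]
  nΣx²−(Σx)² = 12·1299 − 11449 = 4139;  nΣy²−(Σy)² = 12·48428 − 407044 = 174092
  √(4139·174092) = √720566788 = 26843.3751
r = 18458 / 26843.3751 = 0.6876
t = r·√(n−2)/√(1−r²) = 0.6876·√10 / √(1−0.472794) = 2.174382 / 0.726090 = 2.995

2.995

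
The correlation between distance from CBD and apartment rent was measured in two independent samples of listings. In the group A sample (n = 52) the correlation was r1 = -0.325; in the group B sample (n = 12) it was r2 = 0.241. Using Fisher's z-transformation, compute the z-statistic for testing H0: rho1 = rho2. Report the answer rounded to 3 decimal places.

Fisher z-transforms: z1 = atanh(-0.325) = -0.337228, z2 = atanh(0.241) = 0.245836; difference d = -0.583064
Var(d) = 1/49 + 1/9 = 0.0204082 + 0.1111111 = 0.1315193
z = d/√Var(d) = -0.583064 / √0.1315193 = -0.583064 / 0.362656 = -1.608

-1.608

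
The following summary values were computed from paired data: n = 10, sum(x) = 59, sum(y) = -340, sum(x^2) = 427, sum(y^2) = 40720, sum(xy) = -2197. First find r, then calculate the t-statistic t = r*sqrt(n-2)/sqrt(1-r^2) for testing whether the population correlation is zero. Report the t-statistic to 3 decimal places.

Numerator: nΣxy − (Σx)(Σy) = 10·(-2197) − (59)(-340) = -1910
Denominator: √[(nΣx²−(Σx)²)(nΣy²−(Σy)²)]
  nΣx²−(Σx)² = 10·427 − 3481 = 789;  nΣy²−(Σy)² = 10·40720 − 115600 = 291600
  √(789·291600) = √230072400 = 15168.1377
r = -1910 / 15168.1377 = -0.1259
t = r·√(n−2)/√(1−r²) = -0.1259·√8 / √(1−0.015851) = -0.356099 / 0.992043 = -0.359

-0.359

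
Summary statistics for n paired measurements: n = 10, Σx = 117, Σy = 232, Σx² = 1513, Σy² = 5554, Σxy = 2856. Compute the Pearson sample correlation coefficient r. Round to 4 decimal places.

S_xy = nΣxy − ΣxΣy = 10·2856 − 117·232 = 28560 − 27144 = 1416
S_xx = nΣx² − (Σx)² = 10·1513 − 117² = 15130 − 13689 = 1441
S_yy = nΣy² − (Σy)² = 10·5554 − 232² = 55540 − 53824 = 1716
r = S_xy / √(S_xx·S_yy) = 1416 / √(1441·1716) = 1416 / √2472756 = 1416 / 1572.4999 = 0.9005

0.9005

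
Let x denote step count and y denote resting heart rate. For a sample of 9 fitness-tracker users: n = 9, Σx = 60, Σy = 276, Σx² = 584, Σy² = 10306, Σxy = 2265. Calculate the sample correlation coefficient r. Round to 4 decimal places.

0.7300

S_xy = nΣxy − ΣxΣy = 9·2265 − 60·276 = 20385 − 16560 = 3825
S_xx = nΣx² − (Σx)² = 9·584 − 60² = 5256 − 3600 = 1656
S_yy = nΣy² − (Σy)² = 9·10306 − 276² = 92754 − 76176 = 16578
r = S_xy / √(S_xx·S_yy) = 3825 / √(1656·16578) = 3825 / √27453168 = 3825 / 5239.5771 = 0.7300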